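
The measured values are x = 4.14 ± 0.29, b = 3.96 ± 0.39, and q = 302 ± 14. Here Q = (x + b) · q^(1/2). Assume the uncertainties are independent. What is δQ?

9.05

Let u = x + b = 8.10. δu = √(δx² + δb²) = √(0.0841 + 0.152) = 0.486, so δu/u = 0.0600.
Q is then a monomial in u, q:
δQ/Q = √((δu/u)² + (½·δq/q)²) = √(0.00360 + 0.000537) = 0.0643
Q = 141, so δQ = 0.0643 × 141 = 9.05.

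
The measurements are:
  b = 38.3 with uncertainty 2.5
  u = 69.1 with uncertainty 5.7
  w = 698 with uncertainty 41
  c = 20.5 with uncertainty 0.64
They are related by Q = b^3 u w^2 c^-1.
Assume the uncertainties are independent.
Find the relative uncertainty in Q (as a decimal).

0.245

Relative error in a monomial: (δQ/Q)² = Σ (nᵢ · δxᵢ/xᵢ)².
  (3·δb/b)² = (3×0.0653)² = 0.0383;  (1·δu/u)² = (1×0.0825)² = 0.00680;  (2·δw/w)² = (2×0.0587)² = 0.0138;  (-1·δc/c)² = (-1×0.0312)² = 0.000975
δQ/Q = √(0.0599) = 0.245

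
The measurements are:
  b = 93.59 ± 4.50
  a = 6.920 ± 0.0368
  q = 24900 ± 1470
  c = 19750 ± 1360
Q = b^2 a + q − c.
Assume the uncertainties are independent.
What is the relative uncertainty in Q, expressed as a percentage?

Let p = b^2·a = 60610. δp/p = √((2·δb/b)² + (1·δa/a)²) = √(0.00925 + 2.83e-05) = 0.0963, so δp = 5840.
Q = p + q − c: δQ = √(δp² + δq² + δc²) = √(3.41e+07 + 2.16e+06 + 1.85e+06) = 6170
Q = 65760, so δQ/Q = 6170/65760 = 0.0938.

9.38%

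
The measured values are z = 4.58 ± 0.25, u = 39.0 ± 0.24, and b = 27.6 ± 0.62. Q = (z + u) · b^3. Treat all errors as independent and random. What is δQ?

Let w = z + u = 43.6. δw = √(δz² + δu²) = √(0.0625 + 0.0576) = 0.347, so δw/w = 0.00795.
Q is then a monomial in w, b:
δQ/Q = √((δw/w)² + (3·δb/b)²) = √(6.32e-05 + 0.00454) = 0.0679
Q = 9.16e+05, so δQ = 0.0679 × 9.16e+05 = 62200.

62200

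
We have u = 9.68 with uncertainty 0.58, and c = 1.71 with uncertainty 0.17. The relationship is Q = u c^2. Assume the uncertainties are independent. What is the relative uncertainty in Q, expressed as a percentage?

20.8%

Each factor contributes (exponent × relative error)² to (δQ/Q)²:
  (1·δu/u)² = (1×0.0599)² = 0.00359;  (2·δc/c)² = (2×0.0994)² = 0.0395
δQ/Q = √(0.0431) = 0.208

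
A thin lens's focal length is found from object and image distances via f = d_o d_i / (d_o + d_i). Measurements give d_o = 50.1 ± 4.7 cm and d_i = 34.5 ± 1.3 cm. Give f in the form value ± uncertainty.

20.4 ± 0.905 cm

∂f/∂d_o = (d_i/(d_o+d_i))² = 0.166;  ∂f/∂d_i = (d_o/(d_o+d_i))² = 0.351
δf = √((∂f/∂d_o · δd_o)² + (∂f/∂d_i · δd_i)²) = √(0.611 + 0.208) = 0.905 cm
f = 20.4 cm.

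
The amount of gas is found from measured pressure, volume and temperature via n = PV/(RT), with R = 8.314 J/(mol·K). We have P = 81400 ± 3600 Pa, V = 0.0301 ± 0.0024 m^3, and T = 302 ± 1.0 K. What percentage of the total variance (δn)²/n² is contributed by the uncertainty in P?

23.5%

(δn/n)² = (1·δP/P)² + (1·δV/V)² + (-1·δT/T)²
  P term: (1×0.0442)² = 0.00196
  V term: (1×0.0797)² = 0.00636
  T term: (-1×0.00331)² = 1.1e-05
Total = 0.00832. Share from P = 0.00196/0.00832 = 0.235.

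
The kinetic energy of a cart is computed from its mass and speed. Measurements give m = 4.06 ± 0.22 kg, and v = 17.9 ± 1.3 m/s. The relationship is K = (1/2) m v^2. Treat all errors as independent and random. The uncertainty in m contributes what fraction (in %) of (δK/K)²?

12.2%

(δK/K)² = (1·δm/m)² + (2·δv/v)²
  m term: (1×0.0542)² = 0.00294
  v term: (2×0.0726)² = 0.0211
Total = 0.0240. Share from m = 0.00294/0.0240 = 0.122.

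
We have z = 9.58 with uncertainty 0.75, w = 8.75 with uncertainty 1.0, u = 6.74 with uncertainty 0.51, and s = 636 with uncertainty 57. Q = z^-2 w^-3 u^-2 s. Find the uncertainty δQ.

Relative error in a monomial: (δQ/Q)² = Σ (nᵢ · δxᵢ/xᵢ)².
  (-2·δz/z)² = (-2×0.0783)² = 0.0245;  (-3·δw/w)² = (-3×0.114)² = 0.118;  (-2·δu/u)² = (-2×0.0757)² = 0.0229;  (1·δs/s)² = (1×0.0896)² = 0.00803
δQ/Q = √(0.173) = 0.416
Q = 0.000228, so δQ = 0.416 × 0.000228 = 9.47e-05.

9.47e-05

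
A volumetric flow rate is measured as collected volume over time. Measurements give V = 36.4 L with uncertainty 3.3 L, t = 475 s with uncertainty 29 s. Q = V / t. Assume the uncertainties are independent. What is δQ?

0.00838 L/s

Products/powers → add relative errors in quadrature, weighted by exponent:
  (1·δV/V)² = (1×0.0907)² = 0.00822;  (-1·δt/t)² = (-1×0.0611)² = 0.00373
δQ/Q = √(0.0119) = 0.109
Q = 0.0766 L/s, so δQ = 0.109 × 0.0766 = 0.00838 L/s.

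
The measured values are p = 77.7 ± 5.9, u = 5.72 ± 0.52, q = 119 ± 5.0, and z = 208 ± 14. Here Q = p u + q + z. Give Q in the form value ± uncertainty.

771 ± 54.7

Let w = p·u = 444. δw/w = √((1·δp/p)² + (1·δu/u)²) = √(0.00577 + 0.00826) = 0.118, so δw = 52.6.
Q = w + q + z: δQ = √(δw² + δq² + δz²) = √(2770 + 25.0 + 196) = 54.7
Q = 771.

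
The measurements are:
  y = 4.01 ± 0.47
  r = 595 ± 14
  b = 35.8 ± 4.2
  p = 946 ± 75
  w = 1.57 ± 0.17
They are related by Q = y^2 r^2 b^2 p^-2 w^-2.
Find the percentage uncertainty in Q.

42.9%

Products/powers → add relative errors in quadrature, weighted by exponent:
  (2·δy/y)² = (2×0.117)² = 0.0549;  (2·δr/r)² = (2×0.0235)² = 0.00221;  (2·δb/b)² = (2×0.117)² = 0.0551;  (-2·δp/p)² = (-2×0.0793)² = 0.0251;  (-2·δw/w)² = (-2×0.108)² = 0.0469
δQ/Q = √(0.184) = 0.429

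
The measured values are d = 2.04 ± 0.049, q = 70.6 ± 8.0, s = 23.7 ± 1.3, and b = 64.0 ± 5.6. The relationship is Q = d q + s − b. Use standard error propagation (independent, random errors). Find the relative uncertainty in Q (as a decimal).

Let p = d·q = 144. δp/p = √((1·δd/d)² + (1·δq/q)²) = √(0.000577 + 0.0128) = 0.116, so δp = 16.7.
Q = p + s − b: δQ = √(δp² + δs² + δb²) = √(278 + 1.69 + 31.4) = 17.6
Q = 104, so δQ/Q = 17.6/104 = 0.170.

0.170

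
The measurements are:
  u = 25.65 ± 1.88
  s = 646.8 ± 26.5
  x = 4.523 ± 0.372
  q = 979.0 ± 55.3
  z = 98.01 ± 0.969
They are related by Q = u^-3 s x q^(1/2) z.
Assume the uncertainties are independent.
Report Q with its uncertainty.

Products/powers → add relative errors in quadrature, weighted by exponent:
  (-3·δu/u)² = (-3×0.0733)² = 0.0483;  (1·δs/s)² = (1×0.0410)² = 0.00168;  (1·δx/x)² = (1×0.0822)² = 0.00676;  (½·δq/q)² = (0.5×0.0565)² = 0.000798;  (1·δz/z)² = (1×0.00989)² = 9.77e-05
δQ/Q = √(0.0577) = 0.240
Q = 531.6, so δQ = 0.240 × 531.6 = 128.

531.6 ± 128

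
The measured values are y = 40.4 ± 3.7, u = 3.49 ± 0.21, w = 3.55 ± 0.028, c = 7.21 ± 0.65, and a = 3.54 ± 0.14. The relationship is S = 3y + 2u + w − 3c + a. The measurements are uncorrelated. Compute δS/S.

For a sum/difference, combine absolute errors in quadrature:
  (3·δy)² = 123;  (2·δu)² = 0.176;  (δw)² = 0.000784;  (3·δc)² = 3.80;  (δa)² = 0.0196
δS = √(127) = 11.3
S = 114, so δS/S = 11.3/114 = 0.0992.

0.0992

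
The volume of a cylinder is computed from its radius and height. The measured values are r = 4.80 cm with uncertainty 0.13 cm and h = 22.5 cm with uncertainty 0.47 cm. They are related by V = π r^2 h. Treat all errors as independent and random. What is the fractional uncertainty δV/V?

Since V is a product/quotient, work with relative uncertainties:
  (2·δr/r)² = (2×0.0271)² = 0.00293;  (1·δh/h)² = (1×0.0209)² = 0.000436
δV/V = √(0.00337) = 0.0581

0.0581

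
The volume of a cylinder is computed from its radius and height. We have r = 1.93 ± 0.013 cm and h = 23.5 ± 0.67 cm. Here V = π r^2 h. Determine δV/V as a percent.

V is a product of powers, so relative uncertainties combine in quadrature:
  (2·δr/r)² = (2×0.00674)² = 0.000181;  (1·δh/h)² = (1×0.0285)² = 0.000813
δV/V = √(0.000994) = 0.0315

3.15%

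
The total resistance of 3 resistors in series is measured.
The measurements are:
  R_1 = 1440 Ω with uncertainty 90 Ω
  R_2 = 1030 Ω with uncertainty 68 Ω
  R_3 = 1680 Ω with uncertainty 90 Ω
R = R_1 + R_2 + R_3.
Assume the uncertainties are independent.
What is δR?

144 Ω

For a sum/difference, combine absolute errors in quadrature:
  (δR_1)² = 8100;  (δR_2)² = 4620;  (δR_3)² = 8100
δR = √(20800) = 144 Ω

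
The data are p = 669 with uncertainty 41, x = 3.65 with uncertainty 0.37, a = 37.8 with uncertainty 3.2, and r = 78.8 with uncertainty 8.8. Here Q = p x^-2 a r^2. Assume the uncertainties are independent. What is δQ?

3.76e+06

Q is a product of powers, so relative uncertainties combine in quadrature:
  (1·δp/p)² = (1×0.0613)² = 0.00376;  (-2·δx/x)² = (-2×0.101)² = 0.0411;  (1·δa/a)² = (1×0.0847)² = 0.00717;  (2·δr/r)² = (2×0.112)² = 0.0499
δQ/Q = √(0.102) = 0.319
Q = 1.18e+07, so δQ = 0.319 × 1.18e+07 = 3.76e+06.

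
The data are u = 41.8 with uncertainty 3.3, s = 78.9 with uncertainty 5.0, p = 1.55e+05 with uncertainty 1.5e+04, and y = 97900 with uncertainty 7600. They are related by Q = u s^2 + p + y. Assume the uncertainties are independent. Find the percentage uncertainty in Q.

Let w = u·s^2 = 2.6e+05. δw/w = √((1·δu/u)² + (2·δs/s)²) = √(0.00623 + 0.0161) = 0.149, so δw = 38900.
Q = w + p + y: δQ = √(δw² + δp² + δy²) = √(1.51e+09 + 2.25e+08 + 5.78e+07) = 42300
Q = 5.13e+05, so δQ/Q = 42300/5.13e+05 = 0.0825.

8.25%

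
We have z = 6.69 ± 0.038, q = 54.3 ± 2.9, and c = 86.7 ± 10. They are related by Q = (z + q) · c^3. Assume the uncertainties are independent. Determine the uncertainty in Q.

1.39e+07

Let u = z + q = 61.0. δu = √(δz² + δq²) = √(0.00144 + 8.41) = 2.90, so δu/u = 0.0476.
Q is then a monomial in u, c:
δQ/Q = √((δu/u)² + (3·δc/c)²) = √(0.00226 + 0.120) = 0.349
Q = 3.97e+07, so δQ = 0.349 × 3.97e+07 = 1.39e+07.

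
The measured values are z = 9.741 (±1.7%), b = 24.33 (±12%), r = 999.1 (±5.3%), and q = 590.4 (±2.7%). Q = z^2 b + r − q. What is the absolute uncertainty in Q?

293

Let p = z^2·b = 2309. δp/p = √((2·δz/z)² + (1·δb/b)²) = √(0.00116 + 0.0144) = 0.125, so δp = 288.
Q = p + r − q: δQ = √(δp² + δr² + δq²) = √(82900 + 2800 + 254) = 293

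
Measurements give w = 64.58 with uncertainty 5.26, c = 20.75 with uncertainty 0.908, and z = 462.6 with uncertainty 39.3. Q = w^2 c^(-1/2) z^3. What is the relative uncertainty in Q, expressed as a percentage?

30.3%

Q is a product of powers, so relative uncertainties combine in quadrature:
  (2·δw/w)² = (2×0.0814)² = 0.0265;  (−½·δc/c)² = (-0.5×0.0438)² = 0.000479;  (3·δz/z)² = (3×0.0850)² = 0.0650
δQ/Q = √(0.0920) = 0.303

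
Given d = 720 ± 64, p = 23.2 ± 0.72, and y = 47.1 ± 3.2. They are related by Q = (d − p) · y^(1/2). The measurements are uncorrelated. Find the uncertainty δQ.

468

Let u = d − p = 697. δu = √(δd² + δp²) = √(4100 + 0.518) = 64.0, so δu/u = 0.0919.
Q is then a monomial in u, y:
δQ/Q = √((δu/u)² + (½·δy/y)²) = √(0.00844 + 0.00115) = 0.0979
Q = 4780, so δQ = 0.0979 × 4780 = 468.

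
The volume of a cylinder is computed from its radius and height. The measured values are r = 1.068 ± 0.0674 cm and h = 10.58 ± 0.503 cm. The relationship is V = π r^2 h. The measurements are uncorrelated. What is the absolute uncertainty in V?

Products/powers → add relative errors in quadrature, weighted by exponent:
  (2·δr/r)² = (2×0.0631)² = 0.0159;  (1·δh/h)² = (1×0.0475)² = 0.00226
δV/V = √(0.0182) = 0.135
V = 37.91 cm^3, so δV = 0.135 × 37.91 = 5.11 cm^3.

5.11 cm^3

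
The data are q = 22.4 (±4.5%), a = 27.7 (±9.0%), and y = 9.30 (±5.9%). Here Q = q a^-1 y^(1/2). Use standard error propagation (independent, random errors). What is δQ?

Since Q is a product/quotient, work with relative uncertainties:
  (1·δq/q)² = (1×0.0450)² = 0.00203;  (-1·δa/a)² = (-1×0.0900)² = 0.00810;  (½·δy/y)² = (0.5×0.0590)² = 0.000870
δQ/Q = √(0.0110) = 0.105
Q = 2.47, so δQ = 0.105 × 2.47 = 0.259.

0.259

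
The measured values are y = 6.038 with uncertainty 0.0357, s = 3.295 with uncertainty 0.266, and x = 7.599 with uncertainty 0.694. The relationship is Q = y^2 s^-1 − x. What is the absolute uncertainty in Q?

Let p = y^2·s^-1 = 11.06. δp/p = √((2·δy/y)² + (-1·δs/s)²) = √(0.000140 + 0.00652) = 0.0816, so δp = 0.903.
Q = p − x: δQ = √(δp² + δx²) = √(0.815 + 0.482) = 1.14

1.14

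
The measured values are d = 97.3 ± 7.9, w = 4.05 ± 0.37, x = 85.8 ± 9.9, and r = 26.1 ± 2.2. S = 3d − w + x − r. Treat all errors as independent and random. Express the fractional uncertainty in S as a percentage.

For a sum/difference, combine absolute errors in quadrature:
  (3·δd)² = 562;  (δw)² = 0.137;  (δx)² = 98.0;  (δr)² = 4.84
δS = √(665) = 25.8
S = 348, so δS/S = 25.8/348 = 0.0742.

7.42%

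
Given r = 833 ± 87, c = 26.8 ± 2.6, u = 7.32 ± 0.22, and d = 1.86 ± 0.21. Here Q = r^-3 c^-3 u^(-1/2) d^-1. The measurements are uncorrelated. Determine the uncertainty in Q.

7.9e-15

Q is a product of powers, so relative uncertainties combine in quadrature:
  (-3·δr/r)² = (-3×0.104)² = 0.0982;  (-3·δc/c)² = (-3×0.0970)² = 0.0847;  (−½·δu/u)² = (-0.5×0.0301)² = 0.000226;  (-1·δd/d)² = (-1×0.113)² = 0.0127
δQ/Q = √(0.196) = 0.443
Q = 1.79e-14, so δQ = 0.443 × 1.79e-14 = 7.9e-15.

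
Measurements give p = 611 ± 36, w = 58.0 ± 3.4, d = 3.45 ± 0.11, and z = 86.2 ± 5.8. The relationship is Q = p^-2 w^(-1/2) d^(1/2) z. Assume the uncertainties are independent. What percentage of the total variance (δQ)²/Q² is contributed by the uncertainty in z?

23.2%

(δQ/Q)² = (-2·δp/p)² + (−½·δw/w)² + (½·δd/d)² + (1·δz/z)²
  p term: (-2×0.0589)² = 0.0139
  w term: (-0.5×0.0586)² = 0.000859
  d term: (0.5×0.0319)² = 0.000254
  z term: (1×0.0673)² = 0.00453
Total = 0.0195. Share from z = 0.00453/0.0195 = 0.232.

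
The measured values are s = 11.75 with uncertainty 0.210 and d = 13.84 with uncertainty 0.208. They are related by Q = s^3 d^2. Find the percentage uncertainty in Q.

Each factor contributes (exponent × relative error)² to (δQ/Q)²:
  (3·δs/s)² = (3×0.0179)² = 0.00287;  (2·δd/d)² = (2×0.0150)² = 0.000903
δQ/Q = √(0.00378) = 0.0615

6.15%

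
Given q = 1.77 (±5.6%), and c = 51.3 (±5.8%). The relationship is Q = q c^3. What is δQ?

43700

For a monomial Q ∝ q, c^3, fractional errors add in quadrature:
  (1·δq/q)² = (1×0.0560)² = 0.00314;  (3·δc/c)² = (3×0.0580)² = 0.0303
δQ/Q = √(0.0334) = 0.183
Q = 2.39e+05, so δQ = 0.183 × 2.39e+05 = 43700.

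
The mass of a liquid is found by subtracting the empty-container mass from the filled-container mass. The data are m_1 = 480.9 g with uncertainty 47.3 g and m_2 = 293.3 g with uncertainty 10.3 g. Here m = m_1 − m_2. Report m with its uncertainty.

Absolute uncertainties add in quadrature for a linear combination:
  (δm_1)² = 2240;  (δm_2)² = 106
δm = √(2340) = 48.4 g
m = 187.6 g.

187.6 ± 48.4 g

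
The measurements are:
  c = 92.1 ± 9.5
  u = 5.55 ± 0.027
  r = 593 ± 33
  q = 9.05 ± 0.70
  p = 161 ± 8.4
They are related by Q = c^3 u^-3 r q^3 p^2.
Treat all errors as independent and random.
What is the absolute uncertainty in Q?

For a monomial Q ∝ c^3, u^-3, r, q^3, p^2, fractional errors add in quadrature:
  (3·δc/c)² = (3×0.103)² = 0.0958;  (-3·δu/u)² = (-3×0.00486)² = 0.000213;  (1·δr/r)² = (1×0.0556)² = 0.00310;  (3·δq/q)² = (3×0.0773)² = 0.0538;  (2·δp/p)² = (2×0.0522)² = 0.0109
δQ/Q = √(0.164) = 0.405
Q = 5.21e+13, so δQ = 0.405 × 5.21e+13 = 2.11e+13.

2.11e+13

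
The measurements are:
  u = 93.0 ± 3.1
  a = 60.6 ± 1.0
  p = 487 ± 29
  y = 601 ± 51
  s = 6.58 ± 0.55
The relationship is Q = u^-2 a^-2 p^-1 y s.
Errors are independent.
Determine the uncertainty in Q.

3.9e-08

Each factor contributes (exponent × relative error)² to (δQ/Q)²:
  (-2·δu/u)² = (-2×0.0333)² = 0.00444;  (-2·δa/a)² = (-2×0.0165)² = 0.00109;  (-1·δp/p)² = (-1×0.0595)² = 0.00355;  (1·δy/y)² = (1×0.0849)² = 0.00720;  (1·δs/s)² = (1×0.0836)² = 0.00699
δQ/Q = √(0.0233) = 0.153
Q = 2.56e-07, so δQ = 0.153 × 2.56e-07 = 3.9e-08.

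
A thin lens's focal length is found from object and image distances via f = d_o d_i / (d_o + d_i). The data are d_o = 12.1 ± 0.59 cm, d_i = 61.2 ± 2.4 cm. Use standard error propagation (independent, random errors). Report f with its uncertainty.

∂f/∂d_o = (d_i/(d_o+d_i))² = 0.697;  ∂f/∂d_i = (d_o/(d_o+d_i))² = 0.0272
δf = √((∂f/∂d_o · δd_o)² + (∂f/∂d_i · δd_i)²) = √(0.169 + 0.00428) = 0.416 cm
f = 10.1 cm.

10.1 ± 0.416 cm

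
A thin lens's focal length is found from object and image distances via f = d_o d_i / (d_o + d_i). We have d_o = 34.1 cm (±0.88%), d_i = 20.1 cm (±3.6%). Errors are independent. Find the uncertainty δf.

∂f/∂d_o = (d_i/(d_o+d_i))² = 0.138;  ∂f/∂d_i = (d_o/(d_o+d_i))² = 0.396
δf = √((∂f/∂d_o · δd_o)² + (∂f/∂d_i · δd_i)²) = √(0.00170 + 0.0820) = 0.289 cm

0.289 cm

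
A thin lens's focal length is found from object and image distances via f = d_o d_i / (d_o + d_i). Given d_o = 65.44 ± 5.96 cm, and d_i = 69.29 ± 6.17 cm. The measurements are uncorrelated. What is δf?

2.15 cm

∂f/∂d_o = (d_i/(d_o+d_i))² = 0.264;  ∂f/∂d_i = (d_o/(d_o+d_i))² = 0.236
δf = √((∂f/∂d_o · δd_o)² + (∂f/∂d_i · δd_i)²) = √(2.48 + 2.12) = 2.15 cm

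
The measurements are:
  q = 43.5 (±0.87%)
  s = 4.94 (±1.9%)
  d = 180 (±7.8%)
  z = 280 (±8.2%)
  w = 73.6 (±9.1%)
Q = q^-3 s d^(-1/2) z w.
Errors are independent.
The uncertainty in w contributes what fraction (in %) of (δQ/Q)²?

47.1%

(δQ/Q)² = (-3·δq/q)² + (1·δs/s)² + (−½·δd/d)² + (1·δz/z)² + (1·δw/w)²
  q term: (-3×0.00870)² = 0.000681
  s term: (1×0.0190)² = 0.000361
  d term: (-0.5×0.0780)² = 0.00152
  z term: (1×0.0820)² = 0.00672
  w term: (1×0.0910)² = 0.00828
Total = 0.0176. Share from w = 0.00828/0.0176 = 0.471.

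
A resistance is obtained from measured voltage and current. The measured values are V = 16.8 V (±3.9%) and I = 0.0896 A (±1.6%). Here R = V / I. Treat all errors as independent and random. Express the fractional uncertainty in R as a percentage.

Each factor contributes (exponent × relative error)² to (δR/R)²:
  (1·δV/V)² = (1×0.0390)² = 0.00152;  (-1·δI/I)² = (-1×0.0160)² = 0.000256
δR/R = √(0.00178) = 0.0422

4.22%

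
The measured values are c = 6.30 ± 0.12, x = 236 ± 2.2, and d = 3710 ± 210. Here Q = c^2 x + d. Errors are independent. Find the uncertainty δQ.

Let p = c^2·x = 9370. δp/p = √((2·δc/c)² + (1·δx/x)²) = √(0.00145 + 8.69e-05) = 0.0392, so δp = 367.
Q = p + d: δQ = √(δp² + δd²) = √(1.35e+05 + 44100) = 423

423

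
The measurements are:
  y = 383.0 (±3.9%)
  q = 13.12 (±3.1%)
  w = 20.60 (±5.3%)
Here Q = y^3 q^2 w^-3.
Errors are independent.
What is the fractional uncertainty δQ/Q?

0.207

Q is a product of powers, so relative uncertainties combine in quadrature:
  (3·δy/y)² = (3×0.0390)² = 0.0137;  (2·δq/q)² = (2×0.0310)² = 0.00384;  (-3·δw/w)² = (-3×0.0530)² = 0.0253
δQ/Q = √(0.0428) = 0.207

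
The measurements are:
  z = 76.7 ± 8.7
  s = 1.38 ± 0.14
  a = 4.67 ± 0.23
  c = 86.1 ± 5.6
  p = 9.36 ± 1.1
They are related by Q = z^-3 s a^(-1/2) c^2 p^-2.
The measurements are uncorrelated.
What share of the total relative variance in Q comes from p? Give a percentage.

27.8%

(δQ/Q)² = (-3·δz/z)² + (1·δs/s)² + (−½·δa/a)² + (2·δc/c)² + (-2·δp/p)²
  z term: (-3×0.113)² = 0.116
  s term: (1×0.101)² = 0.0103
  a term: (-0.5×0.0493)² = 0.000606
  c term: (2×0.0650)² = 0.0169
  p term: (-2×0.118)² = 0.0552
Total = 0.199. Share from p = 0.0552/0.199 = 0.278.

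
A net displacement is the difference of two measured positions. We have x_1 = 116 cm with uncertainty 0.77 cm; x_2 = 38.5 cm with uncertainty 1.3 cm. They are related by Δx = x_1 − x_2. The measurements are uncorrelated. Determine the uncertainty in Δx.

1.51 cm

For a sum/difference, combine absolute errors in quadrature:
  (δx_1)² = 0.593;  (δx_2)² = 1.69
δΔx = √(2.28) = 1.51 cm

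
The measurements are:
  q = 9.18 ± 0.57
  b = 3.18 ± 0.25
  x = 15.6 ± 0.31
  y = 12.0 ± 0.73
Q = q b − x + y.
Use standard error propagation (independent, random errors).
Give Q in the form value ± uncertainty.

Let p = q·b = 29.2. δp/p = √((1·δq/q)² + (1·δb/b)²) = √(0.00386 + 0.00618) = 0.100, so δp = 2.92.
Q = p − x + y: δQ = √(δp² + δx² + δy²) = √(8.55 + 0.0961 + 0.533) = 3.03
Q = 25.6.

25.6 ± 3.03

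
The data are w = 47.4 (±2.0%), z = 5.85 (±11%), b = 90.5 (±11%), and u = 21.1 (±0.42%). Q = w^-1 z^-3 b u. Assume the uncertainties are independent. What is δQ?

For a monomial Q ∝ w^-1, z^-3, b, u, fractional errors add in quadrature:
  (-1·δw/w)² = (-1×0.0200)² = 0.000400;  (-3·δz/z)² = (-3×0.110)² = 0.109;  (1·δb/b)² = (1×0.110)² = 0.0121;  (1·δu/u)² = (1×0.00420)² = 1.76e-05
δQ/Q = √(0.121) = 0.348
Q = 0.201, so δQ = 0.348 × 0.201 = 0.0701.

0.0701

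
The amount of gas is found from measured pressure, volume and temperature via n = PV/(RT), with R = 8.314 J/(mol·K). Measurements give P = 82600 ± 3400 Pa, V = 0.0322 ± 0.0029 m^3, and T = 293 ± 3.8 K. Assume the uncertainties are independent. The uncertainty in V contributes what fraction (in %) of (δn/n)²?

81.3%

(δn/n)² = (1·δP/P)² + (1·δV/V)² + (-1·δT/T)²
  P term: (1×0.0412)² = 0.00169
  V term: (1×0.0901)² = 0.00811
  T term: (-1×0.0130)² = 0.000168
Total = 0.00997. Share from V = 0.00811/0.00997 = 0.813.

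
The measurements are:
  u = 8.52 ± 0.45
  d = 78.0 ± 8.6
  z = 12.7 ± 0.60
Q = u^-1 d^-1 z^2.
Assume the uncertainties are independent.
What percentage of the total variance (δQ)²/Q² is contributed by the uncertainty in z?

37.4%

(δQ/Q)² = (-1·δu/u)² + (-1·δd/d)² + (2·δz/z)²
  u term: (-1×0.0528)² = 0.00279
  d term: (-1×0.110)² = 0.0122
  z term: (2×0.0472)² = 0.00893
Total = 0.0239. Share from z = 0.00893/0.0239 = 0.374.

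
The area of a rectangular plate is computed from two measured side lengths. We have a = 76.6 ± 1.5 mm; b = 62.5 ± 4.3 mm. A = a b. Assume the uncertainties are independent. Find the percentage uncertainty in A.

7.15%

Each factor contributes (exponent × relative error)² to (δA/A)²:
  (1·δa/a)² = (1×0.0196)² = 0.000383;  (1·δb/b)² = (1×0.0688)² = 0.00473
δA/A = √(0.00512) = 0.0715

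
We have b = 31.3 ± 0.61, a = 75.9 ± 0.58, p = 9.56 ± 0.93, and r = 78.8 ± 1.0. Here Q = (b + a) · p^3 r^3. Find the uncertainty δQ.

1.35e+10

Let u = b + a = 107. δu = √(δb² + δa²) = √(0.372 + 0.336) = 0.842, so δu/u = 0.00785.
Q is then a monomial in u, p, r:
δQ/Q = √((δu/u)² + (3·δp/p)² + (3·δr/r)²) = √(6.17e-05 + 0.0852 + 0.00145) = 0.294
Q = 4.58e+10, so δQ = 0.294 × 4.58e+10 = 1.35e+10.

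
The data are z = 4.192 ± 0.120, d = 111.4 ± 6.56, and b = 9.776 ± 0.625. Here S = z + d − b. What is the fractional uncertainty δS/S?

0.0623

Each term contributes (cᵢ δxᵢ)² to (δS)²:
  (δz)² = 0.0144;  (δd)² = 43.0;  (δb)² = 0.391
δS = √(43.4) = 6.59
S = 105.8, so δS/S = 6.59/105.8 = 0.0623.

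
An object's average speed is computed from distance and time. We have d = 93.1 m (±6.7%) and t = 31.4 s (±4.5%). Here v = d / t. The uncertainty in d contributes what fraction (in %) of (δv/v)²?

(δv/v)² = (1·δd/d)² + (-1·δt/t)²
  d term: (1×0.0670)² = 0.00449
  t term: (-1×0.0450)² = 0.00202
Total = 0.00651. Share from d = 0.00449/0.00651 = 0.689.

68.9%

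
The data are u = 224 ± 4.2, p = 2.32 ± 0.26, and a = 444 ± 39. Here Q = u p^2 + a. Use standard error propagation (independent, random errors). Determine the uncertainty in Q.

Let w = u·p^2 = 1210. δw/w = √((1·δu/u)² + (2·δp/p)²) = √(0.000352 + 0.0502) = 0.225, so δw = 271.
Q = w + a: δQ = √(δw² + δa²) = √(73500 + 1520) = 274

274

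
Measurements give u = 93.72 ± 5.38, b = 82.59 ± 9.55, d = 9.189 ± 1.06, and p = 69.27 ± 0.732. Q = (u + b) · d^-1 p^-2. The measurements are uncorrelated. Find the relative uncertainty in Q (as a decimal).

Let w = u + b = 176.3. δw = √(δu² + δb²) = √(28.9 + 91.2) = 11.0, so δw/w = 0.0622.
Q is then a monomial in w, d, p:
δQ/Q = √((δw/w)² + (-1·δd/d)² + (-2·δp/p)²) = √(0.00387 + 0.0133 + 0.000447) = 0.133

0.133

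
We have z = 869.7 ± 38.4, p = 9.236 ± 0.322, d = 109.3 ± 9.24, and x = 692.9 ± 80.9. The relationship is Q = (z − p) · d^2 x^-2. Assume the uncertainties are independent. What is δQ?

6.25

Let u = z − p = 860.5. δu = √(δz² + δp²) = √(1470 + 0.104) = 38.4, so δu/u = 0.0446.
Q is then a monomial in u, d, x:
δQ/Q = √((δu/u)² + (2·δd/d)² + (-2·δx/x)²) = √(0.00199 + 0.0286 + 0.0545) = 0.292
Q = 21.41, so δQ = 0.292 × 21.41 = 6.25.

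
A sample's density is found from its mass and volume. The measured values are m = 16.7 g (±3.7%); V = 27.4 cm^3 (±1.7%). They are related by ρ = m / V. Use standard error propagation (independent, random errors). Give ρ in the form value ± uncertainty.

ρ is a product of powers, so relative uncertainties combine in quadrature:
  (1·δm/m)² = (1×0.0370)² = 0.00137;  (-1·δV/V)² = (-1×0.0170)² = 0.000289
δρ/ρ = √(0.00166) = 0.0407
ρ = 0.609 g/cm^3, so δρ = 0.0407 × 0.609 = 0.0248 g/cm^3.

0.609 ± 0.0248 g/cm^3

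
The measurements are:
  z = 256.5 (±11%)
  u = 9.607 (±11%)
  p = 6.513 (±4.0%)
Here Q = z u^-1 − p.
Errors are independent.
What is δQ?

4.16

Let w = z·u^-1 = 26.70. δw/w = √((1·δz/z)² + (-1·δu/u)²) = √(0.0121 + 0.0121) = 0.156, so δw = 4.15.
Q = w − p: δQ = √(δw² + δp²) = √(17.3 + 0.0679) = 4.16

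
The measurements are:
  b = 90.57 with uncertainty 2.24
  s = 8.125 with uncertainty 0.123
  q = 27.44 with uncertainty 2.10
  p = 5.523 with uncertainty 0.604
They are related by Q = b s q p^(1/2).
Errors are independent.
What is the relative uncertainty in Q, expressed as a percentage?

For a monomial Q ∝ b, s, q, p^(1/2), fractional errors add in quadrature:
  (1·δb/b)² = (1×0.0247)² = 0.000612;  (1·δs/s)² = (1×0.0151)² = 0.000229;  (1·δq/q)² = (1×0.0765)² = 0.00586;  (½·δp/p)² = (0.5×0.109)² = 0.00299
δQ/Q = √(0.00969) = 0.0984

9.84%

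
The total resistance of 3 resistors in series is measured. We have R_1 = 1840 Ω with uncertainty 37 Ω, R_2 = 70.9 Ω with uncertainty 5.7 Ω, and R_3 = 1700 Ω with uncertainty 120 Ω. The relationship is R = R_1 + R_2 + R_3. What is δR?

126 Ω

Absolute uncertainties add in quadrature for a linear combination:
  (δR_1)² = 1370;  (δR_2)² = 32.5;  (δR_3)² = 14400
δR = √(15800) = 126 Ω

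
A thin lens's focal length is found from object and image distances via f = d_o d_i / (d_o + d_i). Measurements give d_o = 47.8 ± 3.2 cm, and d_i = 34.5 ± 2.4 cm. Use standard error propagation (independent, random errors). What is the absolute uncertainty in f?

0.986 cm

∂f/∂d_o = (d_i/(d_o+d_i))² = 0.176;  ∂f/∂d_i = (d_o/(d_o+d_i))² = 0.337
δf = √((∂f/∂d_o · δd_o)² + (∂f/∂d_i · δd_i)²) = √(0.316 + 0.655) = 0.986 cm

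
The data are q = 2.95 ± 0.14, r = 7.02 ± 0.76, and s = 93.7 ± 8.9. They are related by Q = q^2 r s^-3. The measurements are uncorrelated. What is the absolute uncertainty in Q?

2.37e-05

For a monomial Q ∝ q^2, r, s^-3, fractional errors add in quadrature:
  (2·δq/q)² = (2×0.0475)² = 0.00901;  (1·δr/r)² = (1×0.108)² = 0.0117;  (-3·δs/s)² = (-3×0.0950)² = 0.0812
δQ/Q = √(0.102) = 0.319
Q = 7.43e-05, so δQ = 0.319 × 7.43e-05 = 2.37e-05.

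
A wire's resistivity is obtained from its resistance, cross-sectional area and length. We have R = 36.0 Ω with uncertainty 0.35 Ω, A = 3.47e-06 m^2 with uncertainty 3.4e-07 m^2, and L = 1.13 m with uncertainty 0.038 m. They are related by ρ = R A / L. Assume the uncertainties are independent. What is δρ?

Each factor contributes (exponent × relative error)² to (δρ/ρ)²:
  (1·δR/R)² = (1×0.00972)² = 9.45e-05;  (1·δA/A)² = (1×0.0980)² = 0.00960;  (-1·δL/L)² = (-1×0.0336)² = 0.00113
δρ/ρ = √(0.0108) = 0.104
ρ = 0.000111 Ω·m, so δρ = 0.104 × 0.000111 = 1.15e-05 Ω·m.

1.15e-05 Ω·m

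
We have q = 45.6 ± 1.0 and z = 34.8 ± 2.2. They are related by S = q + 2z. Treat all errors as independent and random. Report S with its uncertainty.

Sums and differences: (δS)² = Σ (cᵢ δxᵢ)².
  (δq)² = 1.00;  (2·δz)² = 19.4
δS = √(20.4) = 4.51
S = 115.

115 ± 4.51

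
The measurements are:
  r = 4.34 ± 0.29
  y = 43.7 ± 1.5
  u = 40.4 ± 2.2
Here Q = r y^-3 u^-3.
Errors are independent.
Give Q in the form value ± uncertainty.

For a monomial Q ∝ r, y^-3, u^-3, fractional errors add in quadrature:
  (1·δr/r)² = (1×0.0668)² = 0.00446;  (-3·δy/y)² = (-3×0.0343)² = 0.0106;  (-3·δu/u)² = (-3×0.0545)² = 0.0267
δQ/Q = √(0.0418) = 0.204
Q = 7.89e-10, so δQ = 0.204 × 7.89e-10 = 1.61e-10.

(7.89 ± 1.61) × 10^-10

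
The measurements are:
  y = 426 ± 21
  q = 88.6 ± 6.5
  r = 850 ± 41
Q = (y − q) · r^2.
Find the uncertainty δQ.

Let u = y − q = 337. δu = √(δy² + δq²) = √(441 + 42.2) = 22.0, so δu/u = 0.0652.
Q is then a monomial in u, r:
δQ/Q = √((δu/u)² + (2·δr/r)²) = √(0.00425 + 0.00931) = 0.116
Q = 2.44e+08, so δQ = 0.116 × 2.44e+08 = 2.84e+07.

2.84e+07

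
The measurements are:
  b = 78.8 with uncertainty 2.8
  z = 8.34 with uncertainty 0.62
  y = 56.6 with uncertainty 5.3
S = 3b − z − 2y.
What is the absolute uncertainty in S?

Absolute uncertainties add in quadrature for a linear combination:
  (3·δb)² = 70.6;  (δz)² = 0.384;  (2·δy)² = 112
δS = √(183) = 13.5

13.5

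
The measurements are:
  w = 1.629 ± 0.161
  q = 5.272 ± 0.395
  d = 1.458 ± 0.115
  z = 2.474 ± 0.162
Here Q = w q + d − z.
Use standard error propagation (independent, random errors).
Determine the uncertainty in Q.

Let p = w·q = 8.588. δp/p = √((1·δw/w)² + (1·δq/q)²) = √(0.00977 + 0.00561) = 0.124, so δp = 1.07.
Q = p + d − z: δQ = √(δp² + δd² + δz²) = √(1.13 + 0.0132 + 0.0262) = 1.08

1.08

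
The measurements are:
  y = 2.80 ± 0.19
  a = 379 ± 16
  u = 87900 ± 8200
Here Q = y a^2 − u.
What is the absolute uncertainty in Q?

Let p = y·a^2 = 4.02e+05. δp/p = √((1·δy/y)² + (2·δa/a)²) = √(0.00460 + 0.00713) = 0.108, so δp = 43600.
Q = p − u: δQ = √(δp² + δu²) = √(1.9e+09 + 6.72e+07) = 44300

44300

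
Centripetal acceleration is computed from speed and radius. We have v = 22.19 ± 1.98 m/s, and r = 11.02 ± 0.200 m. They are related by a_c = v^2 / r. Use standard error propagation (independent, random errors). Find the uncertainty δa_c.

Since a_c is a product/quotient, work with relative uncertainties:
  (2·δv/v)² = (2×0.0892)² = 0.0318;  (-1·δr/r)² = (-1×0.0181)² = 0.000329
δa_c/a_c = √(0.0322) = 0.179
a_c = 44.68 m/s^2, so δa_c = 0.179 × 44.68 = 8.02 m/s^2.

8.02 m/s^2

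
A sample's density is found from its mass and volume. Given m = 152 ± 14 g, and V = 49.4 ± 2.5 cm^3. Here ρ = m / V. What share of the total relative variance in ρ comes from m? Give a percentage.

76.8%

(δρ/ρ)² = (1·δm/m)² + (-1·δV/V)²
  m term: (1×0.0921)² = 0.00848
  V term: (-1×0.0506)² = 0.00256
Total = 0.0110. Share from m = 0.00848/0.0110 = 0.768.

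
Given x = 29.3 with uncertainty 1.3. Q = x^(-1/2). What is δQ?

0.00410

Q ∝ x^(-1/2), so δQ/Q = |−½| · δx/x = 0.5 × 0.0444 = 0.0222.
Q = 0.185, so δQ = 0.0222 × 0.185 = 0.00410.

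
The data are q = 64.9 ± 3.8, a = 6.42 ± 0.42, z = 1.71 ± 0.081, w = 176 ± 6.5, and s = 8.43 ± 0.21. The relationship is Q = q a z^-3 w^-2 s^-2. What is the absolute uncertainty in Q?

7.17e-06

Relative error in a monomial: (δQ/Q)² = Σ (nᵢ · δxᵢ/xᵢ)².
  (1·δq/q)² = (1×0.0586)² = 0.00343;  (1·δa/a)² = (1×0.0654)² = 0.00428;  (-3·δz/z)² = (-3×0.0474)² = 0.0202;  (-2·δw/w)² = (-2×0.0369)² = 0.00546;  (-2·δs/s)² = (-2×0.0249)² = 0.00248
δQ/Q = √(0.0358) = 0.189
Q = 3.79e-05, so δQ = 0.189 × 3.79e-05 = 7.17e-06.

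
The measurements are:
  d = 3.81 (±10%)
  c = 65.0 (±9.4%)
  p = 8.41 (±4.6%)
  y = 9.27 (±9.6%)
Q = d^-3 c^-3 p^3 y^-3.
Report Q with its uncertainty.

(4.92 ± 2.56) × 10^-8

Relative error in a monomial: (δQ/Q)² = Σ (nᵢ · δxᵢ/xᵢ)².
  (-3·δd/d)² = (-3×0.100)² = 0.0900;  (-3·δc/c)² = (-3×0.0940)² = 0.0795;  (3·δp/p)² = (3×0.0460)² = 0.0190;  (-3·δy/y)² = (-3×0.0960)² = 0.0829
δQ/Q = √(0.272) = 0.521
Q = 4.92e-08, so δQ = 0.521 × 4.92e-08 = 2.56e-08.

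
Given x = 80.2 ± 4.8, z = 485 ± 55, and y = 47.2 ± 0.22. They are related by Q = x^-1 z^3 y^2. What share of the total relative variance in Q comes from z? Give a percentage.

(δQ/Q)² = (-1·δx/x)² + (3·δz/z)² + (2·δy/y)²
  x term: (-1×0.0599)² = 0.00358
  z term: (3×0.113)² = 0.116
  y term: (2×0.00466)² = 8.69e-05
Total = 0.119. Share from z = 0.116/0.119 = 0.969.

96.9%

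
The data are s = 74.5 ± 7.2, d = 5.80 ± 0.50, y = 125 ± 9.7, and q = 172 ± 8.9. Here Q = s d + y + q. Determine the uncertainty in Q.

57.5

Let p = s·d = 432. δp/p = √((1·δs/s)² + (1·δd/d)²) = √(0.00934 + 0.00743) = 0.130, so δp = 56.0.
Q = p + y + q: δQ = √(δp² + δy² + δq²) = √(3130 + 94.1 + 79.2) = 57.5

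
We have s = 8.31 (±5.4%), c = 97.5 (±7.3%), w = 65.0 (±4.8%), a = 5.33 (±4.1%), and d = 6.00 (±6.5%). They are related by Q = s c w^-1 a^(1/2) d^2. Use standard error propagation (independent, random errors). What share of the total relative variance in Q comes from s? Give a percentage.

(δQ/Q)² = (1·δs/s)² + (1·δc/c)² + (-1·δw/w)² + (½·δa/a)² + (2·δd/d)²
  s term: (1×0.0540)² = 0.00292
  c term: (1×0.0730)² = 0.00533
  w term: (-1×0.0480)² = 0.00230
  a term: (0.5×0.0410)² = 0.000420
  d term: (2×0.0650)² = 0.0169
Total = 0.0279. Share from s = 0.00292/0.0279 = 0.105.

10.5%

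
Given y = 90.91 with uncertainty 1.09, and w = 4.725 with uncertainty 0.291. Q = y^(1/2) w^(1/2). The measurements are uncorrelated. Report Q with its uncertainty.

Since Q is a product/quotient, work with relative uncertainties:
  (½·δy/y)² = (0.5×0.0120)² = 3.59e-05;  (½·δw/w)² = (0.5×0.0616)² = 0.000948
δQ/Q = √(0.000984) = 0.0314
Q = 20.73, so δQ = 0.0314 × 20.73 = 0.650.

20.73 ± 0.650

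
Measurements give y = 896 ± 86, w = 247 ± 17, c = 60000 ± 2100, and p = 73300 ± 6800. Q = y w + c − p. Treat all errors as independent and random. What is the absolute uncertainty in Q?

Let h = y·w = 2.21e+05. δh/h = √((1·δy/y)² + (1·δw/w)²) = √(0.00921 + 0.00474) = 0.118, so δh = 26100.
Q = h + c − p: δQ = √(δh² + δc² + δp²) = √(6.83e+08 + 4.41e+06 + 4.62e+07) = 27100

27100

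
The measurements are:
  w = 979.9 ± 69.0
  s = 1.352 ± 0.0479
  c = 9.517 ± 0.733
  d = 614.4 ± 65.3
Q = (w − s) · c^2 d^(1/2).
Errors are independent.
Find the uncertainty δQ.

Let u = w − s = 978.5. δu = √(δw² + δs²) = √(4760 + 0.00229) = 69.0, so δu/u = 0.0705.
Q is then a monomial in u, c, d:
δQ/Q = √((δu/u)² + (2·δc/c)² + (½·δd/d)²) = √(0.00497 + 0.0237 + 0.00282) = 0.178
Q = 2.197e+06, so δQ = 0.178 × 2.197e+06 = 3.9e+05.

3.9e+05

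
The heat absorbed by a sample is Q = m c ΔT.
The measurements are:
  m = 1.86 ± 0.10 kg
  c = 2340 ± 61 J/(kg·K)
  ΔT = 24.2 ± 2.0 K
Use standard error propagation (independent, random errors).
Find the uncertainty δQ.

Products/powers → add relative errors in quadrature, weighted by exponent:
  (1·δm/m)² = (1×0.0538)² = 0.00289;  (1·δc/c)² = (1×0.0261)² = 0.000680;  (1·δΔT/ΔT)² = (1×0.0826)² = 0.00683
δQ/Q = √(0.0104) = 0.102
Q = 1.05e+05 J, so δQ = 0.102 × 1.05e+05 = 10700 J.

10700 J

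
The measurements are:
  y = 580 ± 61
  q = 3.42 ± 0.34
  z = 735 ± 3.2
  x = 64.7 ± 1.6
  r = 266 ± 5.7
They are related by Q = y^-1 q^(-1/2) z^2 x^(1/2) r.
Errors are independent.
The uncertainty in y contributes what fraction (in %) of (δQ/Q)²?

77.8%

(δQ/Q)² = (-1·δy/y)² + (−½·δq/q)² + (2·δz/z)² + (½·δx/x)² + (1·δr/r)²
  y term: (-1×0.105)² = 0.0111
  q term: (-0.5×0.0994)² = 0.00247
  z term: (2×0.00435)² = 7.58e-05
  x term: (0.5×0.0247)² = 0.000153
  r term: (1×0.0214)² = 0.000459
Total = 0.0142. Share from y = 0.0111/0.0142 = 0.778.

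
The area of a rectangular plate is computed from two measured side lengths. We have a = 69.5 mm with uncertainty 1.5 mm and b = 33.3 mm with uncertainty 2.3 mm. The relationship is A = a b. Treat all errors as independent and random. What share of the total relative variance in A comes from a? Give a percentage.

8.90%

(δA/A)² = (1·δa/a)² + (1·δb/b)²
  a term: (1×0.0216)² = 0.000466
  b term: (1×0.0691)² = 0.00477
Total = 0.00524. Share from a = 0.000466/0.00524 = 0.0890.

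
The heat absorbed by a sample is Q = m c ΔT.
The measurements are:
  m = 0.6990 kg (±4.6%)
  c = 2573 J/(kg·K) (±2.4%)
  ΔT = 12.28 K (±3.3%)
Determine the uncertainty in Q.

1360 J

Since Q is a product/quotient, work with relative uncertainties:
  (1·δm/m)² = (1×0.0460)² = 0.00212;  (1·δc/c)² = (1×0.0240)² = 0.000576;  (1·δΔT/ΔT)² = (1×0.0330)² = 0.00109
δQ/Q = √(0.00378) = 0.0615
Q = 22090 J, so δQ = 0.0615 × 22090 = 1360 J.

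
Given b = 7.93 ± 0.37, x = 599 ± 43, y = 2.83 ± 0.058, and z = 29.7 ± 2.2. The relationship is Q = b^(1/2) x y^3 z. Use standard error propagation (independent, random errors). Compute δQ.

1.39e+05

Since Q is a product/quotient, work with relative uncertainties:
  (½·δb/b)² = (0.5×0.0467)² = 0.000544;  (1·δx/x)² = (1×0.0718)² = 0.00515;  (3·δy/y)² = (3×0.0205)² = 0.00378;  (1·δz/z)² = (1×0.0741)² = 0.00549
δQ/Q = √(0.0150) = 0.122
Q = 1.14e+06, so δQ = 0.122 × 1.14e+06 = 1.39e+05.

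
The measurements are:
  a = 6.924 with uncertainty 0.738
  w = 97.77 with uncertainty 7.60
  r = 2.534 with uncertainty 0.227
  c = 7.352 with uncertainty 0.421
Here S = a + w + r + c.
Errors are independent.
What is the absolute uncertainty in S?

7.65

Sums and differences: (δS)² = Σ (cᵢ δxᵢ)².
  (δa)² = 0.545;  (δw)² = 57.8;  (δr)² = 0.0515;  (δc)² = 0.177
δS = √(58.5) = 7.65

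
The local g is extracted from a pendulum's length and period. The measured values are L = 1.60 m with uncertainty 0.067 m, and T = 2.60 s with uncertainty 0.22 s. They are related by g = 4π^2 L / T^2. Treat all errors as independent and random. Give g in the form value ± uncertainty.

Each factor contributes (exponent × relative error)² to (δg/g)²:
  (1·δL/L)² = (1×0.0419)² = 0.00175;  (-2·δT/T)² = (-2×0.0846)² = 0.0286
δg/g = √(0.0304) = 0.174
g = 9.34 m/s^2, so δg = 0.174 × 9.34 = 1.63 m/s^2.

9.34 ± 1.63 m/s^2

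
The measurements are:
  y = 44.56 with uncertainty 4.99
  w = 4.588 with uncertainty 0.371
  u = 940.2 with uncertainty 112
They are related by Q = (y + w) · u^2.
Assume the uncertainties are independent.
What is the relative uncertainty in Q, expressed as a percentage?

Let h = y + w = 49.15. δh = √(δy² + δw²) = √(24.9 + 0.138) = 5.00, so δh/h = 0.102.
Q is then a monomial in h, u:
δQ/Q = √((δh/h)² + (2·δu/u)²) = √(0.0104 + 0.0568) = 0.259

25.9%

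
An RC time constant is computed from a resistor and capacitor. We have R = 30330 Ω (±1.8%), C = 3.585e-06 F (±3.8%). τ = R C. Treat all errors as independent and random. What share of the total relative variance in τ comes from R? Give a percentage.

(δτ/τ)² = (1·δR/R)² + (1·δC/C)²
  R term: (1×0.0180)² = 0.000324
  C term: (1×0.0380)² = 0.00144
Total = 0.00177. Share from R = 0.000324/0.00177 = 0.183.

18.3%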